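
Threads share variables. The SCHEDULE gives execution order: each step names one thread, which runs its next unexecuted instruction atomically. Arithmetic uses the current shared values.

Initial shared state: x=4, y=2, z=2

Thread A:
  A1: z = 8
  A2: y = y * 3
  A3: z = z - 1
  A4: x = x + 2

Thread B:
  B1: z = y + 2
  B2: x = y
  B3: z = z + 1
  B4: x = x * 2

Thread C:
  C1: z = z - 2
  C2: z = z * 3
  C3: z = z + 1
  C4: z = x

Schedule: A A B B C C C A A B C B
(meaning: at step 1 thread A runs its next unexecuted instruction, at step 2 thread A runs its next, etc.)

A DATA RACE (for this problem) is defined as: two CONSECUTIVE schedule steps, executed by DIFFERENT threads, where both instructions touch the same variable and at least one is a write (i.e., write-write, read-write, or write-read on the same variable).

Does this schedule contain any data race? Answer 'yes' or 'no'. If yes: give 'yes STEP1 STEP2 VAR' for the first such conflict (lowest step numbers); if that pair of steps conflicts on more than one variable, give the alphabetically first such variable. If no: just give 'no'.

Answer: yes 2 3 y

Derivation:
Steps 1,2: same thread (A). No race.
Steps 2,3: A(y = y * 3) vs B(z = y + 2). RACE on y (W-R).
Steps 3,4: same thread (B). No race.
Steps 4,5: B(r=y,w=x) vs C(r=z,w=z). No conflict.
Steps 5,6: same thread (C). No race.
Steps 6,7: same thread (C). No race.
Steps 7,8: C(z = z + 1) vs A(z = z - 1). RACE on z (W-W).
Steps 8,9: same thread (A). No race.
Steps 9,10: A(r=x,w=x) vs B(r=z,w=z). No conflict.
Steps 10,11: B(z = z + 1) vs C(z = x). RACE on z (W-W).
Steps 11,12: C(z = x) vs B(x = x * 2). RACE on x (R-W).
First conflict at steps 2,3.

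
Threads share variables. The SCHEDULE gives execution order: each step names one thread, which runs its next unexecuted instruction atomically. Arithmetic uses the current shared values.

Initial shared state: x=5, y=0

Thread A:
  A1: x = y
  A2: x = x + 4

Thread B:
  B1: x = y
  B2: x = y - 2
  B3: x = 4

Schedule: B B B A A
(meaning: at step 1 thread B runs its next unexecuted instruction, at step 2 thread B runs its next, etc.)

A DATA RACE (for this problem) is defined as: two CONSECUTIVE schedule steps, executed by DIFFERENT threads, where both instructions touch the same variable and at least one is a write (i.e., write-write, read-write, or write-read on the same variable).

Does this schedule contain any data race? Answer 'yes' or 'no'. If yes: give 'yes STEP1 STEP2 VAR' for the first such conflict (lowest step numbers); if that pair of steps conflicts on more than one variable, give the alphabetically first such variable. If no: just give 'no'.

Answer: yes 3 4 x

Derivation:
Steps 1,2: same thread (B). No race.
Steps 2,3: same thread (B). No race.
Steps 3,4: B(x = 4) vs A(x = y). RACE on x (W-W).
Steps 4,5: same thread (A). No race.
First conflict at steps 3,4.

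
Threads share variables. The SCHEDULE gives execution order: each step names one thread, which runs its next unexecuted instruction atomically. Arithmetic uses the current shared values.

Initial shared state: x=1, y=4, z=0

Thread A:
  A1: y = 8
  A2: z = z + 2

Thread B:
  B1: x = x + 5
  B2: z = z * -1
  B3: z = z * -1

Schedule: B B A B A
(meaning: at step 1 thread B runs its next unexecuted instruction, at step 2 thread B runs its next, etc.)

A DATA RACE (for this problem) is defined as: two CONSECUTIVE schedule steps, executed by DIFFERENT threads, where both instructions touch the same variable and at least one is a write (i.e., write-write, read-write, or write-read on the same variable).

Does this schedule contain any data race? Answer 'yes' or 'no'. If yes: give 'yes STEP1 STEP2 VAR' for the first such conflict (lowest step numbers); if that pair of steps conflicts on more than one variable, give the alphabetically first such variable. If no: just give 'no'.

Answer: yes 4 5 z

Derivation:
Steps 1,2: same thread (B). No race.
Steps 2,3: B(r=z,w=z) vs A(r=-,w=y). No conflict.
Steps 3,4: A(r=-,w=y) vs B(r=z,w=z). No conflict.
Steps 4,5: B(z = z * -1) vs A(z = z + 2). RACE on z (W-W).
First conflict at steps 4,5.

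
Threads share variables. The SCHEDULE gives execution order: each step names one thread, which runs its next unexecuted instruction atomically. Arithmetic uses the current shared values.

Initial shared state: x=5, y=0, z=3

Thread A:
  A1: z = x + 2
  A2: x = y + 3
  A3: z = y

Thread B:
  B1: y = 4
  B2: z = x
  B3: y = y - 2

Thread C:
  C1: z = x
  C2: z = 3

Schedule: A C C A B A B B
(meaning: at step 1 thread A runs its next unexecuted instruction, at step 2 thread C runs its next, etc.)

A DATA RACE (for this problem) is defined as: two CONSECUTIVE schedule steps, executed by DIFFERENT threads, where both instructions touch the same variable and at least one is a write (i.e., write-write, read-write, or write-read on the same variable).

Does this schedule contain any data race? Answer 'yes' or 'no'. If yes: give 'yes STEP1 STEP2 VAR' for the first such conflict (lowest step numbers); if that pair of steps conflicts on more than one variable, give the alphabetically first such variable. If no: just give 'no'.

Steps 1,2: A(z = x + 2) vs C(z = x). RACE on z (W-W).
Steps 2,3: same thread (C). No race.
Steps 3,4: C(r=-,w=z) vs A(r=y,w=x). No conflict.
Steps 4,5: A(x = y + 3) vs B(y = 4). RACE on y (R-W).
Steps 5,6: B(y = 4) vs A(z = y). RACE on y (W-R).
Steps 6,7: A(z = y) vs B(z = x). RACE on z (W-W).
Steps 7,8: same thread (B). No race.
First conflict at steps 1,2.

Answer: yes 1 2 z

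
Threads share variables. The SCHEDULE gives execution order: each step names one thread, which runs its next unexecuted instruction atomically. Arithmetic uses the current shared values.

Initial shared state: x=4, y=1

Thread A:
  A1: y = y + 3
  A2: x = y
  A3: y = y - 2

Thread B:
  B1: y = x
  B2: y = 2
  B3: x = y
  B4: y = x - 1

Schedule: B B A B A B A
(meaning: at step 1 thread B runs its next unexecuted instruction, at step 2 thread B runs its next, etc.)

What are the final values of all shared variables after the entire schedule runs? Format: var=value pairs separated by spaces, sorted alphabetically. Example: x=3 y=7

Answer: x=5 y=2

Derivation:
Step 1: thread B executes B1 (y = x). Shared: x=4 y=4. PCs: A@0 B@1
Step 2: thread B executes B2 (y = 2). Shared: x=4 y=2. PCs: A@0 B@2
Step 3: thread A executes A1 (y = y + 3). Shared: x=4 y=5. PCs: A@1 B@2
Step 4: thread B executes B3 (x = y). Shared: x=5 y=5. PCs: A@1 B@3
Step 5: thread A executes A2 (x = y). Shared: x=5 y=5. PCs: A@2 B@3
Step 6: thread B executes B4 (y = x - 1). Shared: x=5 y=4. PCs: A@2 B@4
Step 7: thread A executes A3 (y = y - 2). Shared: x=5 y=2. PCs: A@3 B@4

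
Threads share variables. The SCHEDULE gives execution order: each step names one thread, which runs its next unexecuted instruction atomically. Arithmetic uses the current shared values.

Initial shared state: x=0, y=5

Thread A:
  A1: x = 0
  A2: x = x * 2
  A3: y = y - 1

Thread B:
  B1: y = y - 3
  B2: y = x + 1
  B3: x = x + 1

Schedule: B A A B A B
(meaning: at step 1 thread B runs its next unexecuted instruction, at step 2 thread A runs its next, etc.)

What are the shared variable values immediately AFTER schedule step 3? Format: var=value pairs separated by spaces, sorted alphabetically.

Answer: x=0 y=2

Derivation:
Step 1: thread B executes B1 (y = y - 3). Shared: x=0 y=2. PCs: A@0 B@1
Step 2: thread A executes A1 (x = 0). Shared: x=0 y=2. PCs: A@1 B@1
Step 3: thread A executes A2 (x = x * 2). Shared: x=0 y=2. PCs: A@2 B@1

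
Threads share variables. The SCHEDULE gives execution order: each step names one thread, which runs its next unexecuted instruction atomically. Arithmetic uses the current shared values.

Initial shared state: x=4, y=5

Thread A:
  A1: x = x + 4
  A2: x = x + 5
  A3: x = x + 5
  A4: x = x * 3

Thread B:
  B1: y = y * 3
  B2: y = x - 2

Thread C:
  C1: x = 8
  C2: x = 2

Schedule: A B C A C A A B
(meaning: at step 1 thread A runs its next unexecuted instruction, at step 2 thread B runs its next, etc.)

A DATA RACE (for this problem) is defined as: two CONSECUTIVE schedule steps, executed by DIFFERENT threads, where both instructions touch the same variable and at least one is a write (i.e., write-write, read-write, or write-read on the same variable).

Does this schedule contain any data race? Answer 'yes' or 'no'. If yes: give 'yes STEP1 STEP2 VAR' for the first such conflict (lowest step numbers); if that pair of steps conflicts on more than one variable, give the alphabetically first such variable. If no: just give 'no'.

Answer: yes 3 4 x

Derivation:
Steps 1,2: A(r=x,w=x) vs B(r=y,w=y). No conflict.
Steps 2,3: B(r=y,w=y) vs C(r=-,w=x). No conflict.
Steps 3,4: C(x = 8) vs A(x = x + 5). RACE on x (W-W).
Steps 4,5: A(x = x + 5) vs C(x = 2). RACE on x (W-W).
Steps 5,6: C(x = 2) vs A(x = x + 5). RACE on x (W-W).
Steps 6,7: same thread (A). No race.
Steps 7,8: A(x = x * 3) vs B(y = x - 2). RACE on x (W-R).
First conflict at steps 3,4.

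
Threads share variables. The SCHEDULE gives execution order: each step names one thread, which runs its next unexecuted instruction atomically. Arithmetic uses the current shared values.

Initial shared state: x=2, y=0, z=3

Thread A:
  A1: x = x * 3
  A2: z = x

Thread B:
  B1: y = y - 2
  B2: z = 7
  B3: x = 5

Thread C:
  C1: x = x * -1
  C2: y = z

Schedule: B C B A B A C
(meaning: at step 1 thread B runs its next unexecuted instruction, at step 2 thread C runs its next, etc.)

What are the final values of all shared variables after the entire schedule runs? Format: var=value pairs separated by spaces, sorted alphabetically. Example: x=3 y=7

Step 1: thread B executes B1 (y = y - 2). Shared: x=2 y=-2 z=3. PCs: A@0 B@1 C@0
Step 2: thread C executes C1 (x = x * -1). Shared: x=-2 y=-2 z=3. PCs: A@0 B@1 C@1
Step 3: thread B executes B2 (z = 7). Shared: x=-2 y=-2 z=7. PCs: A@0 B@2 C@1
Step 4: thread A executes A1 (x = x * 3). Shared: x=-6 y=-2 z=7. PCs: A@1 B@2 C@1
Step 5: thread B executes B3 (x = 5). Shared: x=5 y=-2 z=7. PCs: A@1 B@3 C@1
Step 6: thread A executes A2 (z = x). Shared: x=5 y=-2 z=5. PCs: A@2 B@3 C@1
Step 7: thread C executes C2 (y = z). Shared: x=5 y=5 z=5. PCs: A@2 B@3 C@2

Answer: x=5 y=5 z=5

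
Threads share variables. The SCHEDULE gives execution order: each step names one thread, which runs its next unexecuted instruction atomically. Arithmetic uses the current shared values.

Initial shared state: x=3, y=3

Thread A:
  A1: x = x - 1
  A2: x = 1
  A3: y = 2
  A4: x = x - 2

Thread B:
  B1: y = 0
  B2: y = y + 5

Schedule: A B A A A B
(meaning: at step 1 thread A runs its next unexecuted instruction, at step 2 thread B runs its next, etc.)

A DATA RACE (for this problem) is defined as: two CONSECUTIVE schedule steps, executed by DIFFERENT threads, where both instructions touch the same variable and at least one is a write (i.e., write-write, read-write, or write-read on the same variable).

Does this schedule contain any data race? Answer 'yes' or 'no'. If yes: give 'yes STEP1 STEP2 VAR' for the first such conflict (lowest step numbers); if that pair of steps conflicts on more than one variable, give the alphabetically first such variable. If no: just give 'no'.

Answer: no

Derivation:
Steps 1,2: A(r=x,w=x) vs B(r=-,w=y). No conflict.
Steps 2,3: B(r=-,w=y) vs A(r=-,w=x). No conflict.
Steps 3,4: same thread (A). No race.
Steps 4,5: same thread (A). No race.
Steps 5,6: A(r=x,w=x) vs B(r=y,w=y). No conflict.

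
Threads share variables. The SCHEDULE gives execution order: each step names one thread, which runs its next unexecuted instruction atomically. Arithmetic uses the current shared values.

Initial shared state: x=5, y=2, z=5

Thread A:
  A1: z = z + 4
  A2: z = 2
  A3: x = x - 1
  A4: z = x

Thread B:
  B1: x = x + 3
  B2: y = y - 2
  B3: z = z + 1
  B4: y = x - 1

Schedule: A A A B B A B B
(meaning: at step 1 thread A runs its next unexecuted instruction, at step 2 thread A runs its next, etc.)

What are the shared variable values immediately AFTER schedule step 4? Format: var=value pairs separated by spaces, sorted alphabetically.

Step 1: thread A executes A1 (z = z + 4). Shared: x=5 y=2 z=9. PCs: A@1 B@0
Step 2: thread A executes A2 (z = 2). Shared: x=5 y=2 z=2. PCs: A@2 B@0
Step 3: thread A executes A3 (x = x - 1). Shared: x=4 y=2 z=2. PCs: A@3 B@0
Step 4: thread B executes B1 (x = x + 3). Shared: x=7 y=2 z=2. PCs: A@3 B@1

Answer: x=7 y=2 z=2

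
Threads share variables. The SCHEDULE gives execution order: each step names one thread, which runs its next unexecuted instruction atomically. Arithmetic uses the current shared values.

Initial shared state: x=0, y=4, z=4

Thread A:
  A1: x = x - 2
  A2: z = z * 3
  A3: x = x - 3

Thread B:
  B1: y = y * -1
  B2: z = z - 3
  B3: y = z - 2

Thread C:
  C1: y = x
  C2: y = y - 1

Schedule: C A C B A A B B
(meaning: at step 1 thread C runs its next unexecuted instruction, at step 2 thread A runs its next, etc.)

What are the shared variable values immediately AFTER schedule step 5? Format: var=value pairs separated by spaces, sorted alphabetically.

Step 1: thread C executes C1 (y = x). Shared: x=0 y=0 z=4. PCs: A@0 B@0 C@1
Step 2: thread A executes A1 (x = x - 2). Shared: x=-2 y=0 z=4. PCs: A@1 B@0 C@1
Step 3: thread C executes C2 (y = y - 1). Shared: x=-2 y=-1 z=4. PCs: A@1 B@0 C@2
Step 4: thread B executes B1 (y = y * -1). Shared: x=-2 y=1 z=4. PCs: A@1 B@1 C@2
Step 5: thread A executes A2 (z = z * 3). Shared: x=-2 y=1 z=12. PCs: A@2 B@1 C@2

Answer: x=-2 y=1 z=12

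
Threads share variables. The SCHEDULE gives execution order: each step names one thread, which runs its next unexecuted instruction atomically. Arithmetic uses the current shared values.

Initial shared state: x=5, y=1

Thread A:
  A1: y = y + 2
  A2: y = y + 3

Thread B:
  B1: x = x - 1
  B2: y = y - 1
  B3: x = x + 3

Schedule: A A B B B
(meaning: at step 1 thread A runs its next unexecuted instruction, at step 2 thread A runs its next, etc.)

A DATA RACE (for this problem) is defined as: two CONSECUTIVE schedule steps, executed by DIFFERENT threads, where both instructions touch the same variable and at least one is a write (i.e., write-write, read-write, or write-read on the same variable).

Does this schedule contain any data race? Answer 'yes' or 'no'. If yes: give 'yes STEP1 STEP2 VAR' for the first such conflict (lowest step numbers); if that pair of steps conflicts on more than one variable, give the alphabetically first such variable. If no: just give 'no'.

Steps 1,2: same thread (A). No race.
Steps 2,3: A(r=y,w=y) vs B(r=x,w=x). No conflict.
Steps 3,4: same thread (B). No race.
Steps 4,5: same thread (B). No race.

Answer: no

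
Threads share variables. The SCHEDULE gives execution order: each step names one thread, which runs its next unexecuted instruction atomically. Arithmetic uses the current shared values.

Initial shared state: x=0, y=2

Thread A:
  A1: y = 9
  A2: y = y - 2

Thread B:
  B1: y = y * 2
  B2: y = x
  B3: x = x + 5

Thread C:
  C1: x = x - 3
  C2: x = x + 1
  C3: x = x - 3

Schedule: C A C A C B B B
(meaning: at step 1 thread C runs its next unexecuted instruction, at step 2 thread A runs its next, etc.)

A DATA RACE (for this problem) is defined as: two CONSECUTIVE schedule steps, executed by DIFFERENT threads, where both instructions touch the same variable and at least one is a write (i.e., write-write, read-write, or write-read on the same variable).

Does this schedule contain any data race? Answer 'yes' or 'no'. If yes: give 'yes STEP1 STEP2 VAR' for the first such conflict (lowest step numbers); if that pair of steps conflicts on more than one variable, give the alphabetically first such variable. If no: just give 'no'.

Answer: no

Derivation:
Steps 1,2: C(r=x,w=x) vs A(r=-,w=y). No conflict.
Steps 2,3: A(r=-,w=y) vs C(r=x,w=x). No conflict.
Steps 3,4: C(r=x,w=x) vs A(r=y,w=y). No conflict.
Steps 4,5: A(r=y,w=y) vs C(r=x,w=x). No conflict.
Steps 5,6: C(r=x,w=x) vs B(r=y,w=y). No conflict.
Steps 6,7: same thread (B). No race.
Steps 7,8: same thread (B). No race.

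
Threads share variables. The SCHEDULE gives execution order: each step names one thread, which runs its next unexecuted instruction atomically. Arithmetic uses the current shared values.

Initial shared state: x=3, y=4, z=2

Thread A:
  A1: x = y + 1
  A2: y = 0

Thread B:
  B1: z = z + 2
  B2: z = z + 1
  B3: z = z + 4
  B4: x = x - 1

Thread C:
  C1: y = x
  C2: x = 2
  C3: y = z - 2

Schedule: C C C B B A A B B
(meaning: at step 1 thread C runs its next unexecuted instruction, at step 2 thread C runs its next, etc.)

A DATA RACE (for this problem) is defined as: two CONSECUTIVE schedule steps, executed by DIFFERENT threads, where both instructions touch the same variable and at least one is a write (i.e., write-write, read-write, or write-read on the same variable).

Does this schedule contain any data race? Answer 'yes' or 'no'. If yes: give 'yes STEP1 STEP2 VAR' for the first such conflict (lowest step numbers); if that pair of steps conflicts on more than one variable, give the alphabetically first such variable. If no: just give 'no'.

Answer: yes 3 4 z

Derivation:
Steps 1,2: same thread (C). No race.
Steps 2,3: same thread (C). No race.
Steps 3,4: C(y = z - 2) vs B(z = z + 2). RACE on z (R-W).
Steps 4,5: same thread (B). No race.
Steps 5,6: B(r=z,w=z) vs A(r=y,w=x). No conflict.
Steps 6,7: same thread (A). No race.
Steps 7,8: A(r=-,w=y) vs B(r=z,w=z). No conflict.
Steps 8,9: same thread (B). No race.
First conflict at steps 3,4.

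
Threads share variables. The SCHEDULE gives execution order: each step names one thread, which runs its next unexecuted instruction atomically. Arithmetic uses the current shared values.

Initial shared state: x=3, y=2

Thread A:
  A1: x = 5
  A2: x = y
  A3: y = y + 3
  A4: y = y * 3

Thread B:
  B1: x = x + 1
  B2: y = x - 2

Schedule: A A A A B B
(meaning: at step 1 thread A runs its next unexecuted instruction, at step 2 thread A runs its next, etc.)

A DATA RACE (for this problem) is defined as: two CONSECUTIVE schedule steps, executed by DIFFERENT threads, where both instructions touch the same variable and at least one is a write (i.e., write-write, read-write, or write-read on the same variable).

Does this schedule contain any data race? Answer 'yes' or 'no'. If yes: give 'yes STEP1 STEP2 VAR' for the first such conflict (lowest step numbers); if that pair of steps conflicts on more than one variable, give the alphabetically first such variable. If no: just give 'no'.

Answer: no

Derivation:
Steps 1,2: same thread (A). No race.
Steps 2,3: same thread (A). No race.
Steps 3,4: same thread (A). No race.
Steps 4,5: A(r=y,w=y) vs B(r=x,w=x). No conflict.
Steps 5,6: same thread (B). No race.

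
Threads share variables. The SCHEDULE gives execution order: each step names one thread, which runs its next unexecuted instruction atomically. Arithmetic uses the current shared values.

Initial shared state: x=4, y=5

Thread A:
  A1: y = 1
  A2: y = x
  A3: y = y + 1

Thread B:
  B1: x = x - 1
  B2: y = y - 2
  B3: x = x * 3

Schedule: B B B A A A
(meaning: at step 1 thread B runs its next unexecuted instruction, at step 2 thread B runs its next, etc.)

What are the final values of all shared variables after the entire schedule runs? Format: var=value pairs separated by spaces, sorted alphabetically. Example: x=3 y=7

Answer: x=9 y=10

Derivation:
Step 1: thread B executes B1 (x = x - 1). Shared: x=3 y=5. PCs: A@0 B@1
Step 2: thread B executes B2 (y = y - 2). Shared: x=3 y=3. PCs: A@0 B@2
Step 3: thread B executes B3 (x = x * 3). Shared: x=9 y=3. PCs: A@0 B@3
Step 4: thread A executes A1 (y = 1). Shared: x=9 y=1. PCs: A@1 B@3
Step 5: thread A executes A2 (y = x). Shared: x=9 y=9. PCs: A@2 B@3
Step 6: thread A executes A3 (y = y + 1). Shared: x=9 y=10. PCs: A@3 B@3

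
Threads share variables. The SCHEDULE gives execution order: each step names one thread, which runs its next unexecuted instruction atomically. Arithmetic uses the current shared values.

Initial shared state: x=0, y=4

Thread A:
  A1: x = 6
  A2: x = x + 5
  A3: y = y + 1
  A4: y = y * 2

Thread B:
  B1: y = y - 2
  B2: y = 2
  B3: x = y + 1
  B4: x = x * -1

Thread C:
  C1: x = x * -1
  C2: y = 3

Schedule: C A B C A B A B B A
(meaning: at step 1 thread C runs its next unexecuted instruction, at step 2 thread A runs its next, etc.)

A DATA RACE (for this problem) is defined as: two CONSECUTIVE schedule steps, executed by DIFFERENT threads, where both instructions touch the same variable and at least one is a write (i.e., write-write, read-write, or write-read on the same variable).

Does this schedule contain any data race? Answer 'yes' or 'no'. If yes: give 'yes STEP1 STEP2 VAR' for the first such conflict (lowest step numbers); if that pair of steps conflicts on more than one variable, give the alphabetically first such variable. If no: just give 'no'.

Answer: yes 1 2 x

Derivation:
Steps 1,2: C(x = x * -1) vs A(x = 6). RACE on x (W-W).
Steps 2,3: A(r=-,w=x) vs B(r=y,w=y). No conflict.
Steps 3,4: B(y = y - 2) vs C(y = 3). RACE on y (W-W).
Steps 4,5: C(r=-,w=y) vs A(r=x,w=x). No conflict.
Steps 5,6: A(r=x,w=x) vs B(r=-,w=y). No conflict.
Steps 6,7: B(y = 2) vs A(y = y + 1). RACE on y (W-W).
Steps 7,8: A(y = y + 1) vs B(x = y + 1). RACE on y (W-R).
Steps 8,9: same thread (B). No race.
Steps 9,10: B(r=x,w=x) vs A(r=y,w=y). No conflict.
First conflict at steps 1,2.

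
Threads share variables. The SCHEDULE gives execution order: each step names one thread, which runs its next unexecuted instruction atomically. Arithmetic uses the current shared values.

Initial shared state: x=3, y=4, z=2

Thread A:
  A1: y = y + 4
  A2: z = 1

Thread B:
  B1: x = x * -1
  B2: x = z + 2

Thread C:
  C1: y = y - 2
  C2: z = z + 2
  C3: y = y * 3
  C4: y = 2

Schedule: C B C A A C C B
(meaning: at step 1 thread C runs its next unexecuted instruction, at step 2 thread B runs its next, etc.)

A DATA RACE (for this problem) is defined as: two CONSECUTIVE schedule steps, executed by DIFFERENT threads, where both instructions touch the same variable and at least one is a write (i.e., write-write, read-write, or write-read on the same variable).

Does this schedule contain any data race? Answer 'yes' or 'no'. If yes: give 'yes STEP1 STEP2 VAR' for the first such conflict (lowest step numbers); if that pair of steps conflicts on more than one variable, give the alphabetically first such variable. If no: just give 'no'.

Steps 1,2: C(r=y,w=y) vs B(r=x,w=x). No conflict.
Steps 2,3: B(r=x,w=x) vs C(r=z,w=z). No conflict.
Steps 3,4: C(r=z,w=z) vs A(r=y,w=y). No conflict.
Steps 4,5: same thread (A). No race.
Steps 5,6: A(r=-,w=z) vs C(r=y,w=y). No conflict.
Steps 6,7: same thread (C). No race.
Steps 7,8: C(r=-,w=y) vs B(r=z,w=x). No conflict.

Answer: no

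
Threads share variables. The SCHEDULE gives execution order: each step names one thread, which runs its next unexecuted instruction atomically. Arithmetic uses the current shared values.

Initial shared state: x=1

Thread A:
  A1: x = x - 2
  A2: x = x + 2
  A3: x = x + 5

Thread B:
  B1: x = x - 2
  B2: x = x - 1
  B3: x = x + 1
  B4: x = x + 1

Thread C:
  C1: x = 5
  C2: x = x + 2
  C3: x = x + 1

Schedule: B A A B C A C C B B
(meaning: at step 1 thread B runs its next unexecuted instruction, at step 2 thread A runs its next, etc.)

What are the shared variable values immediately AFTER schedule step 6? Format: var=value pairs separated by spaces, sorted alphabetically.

Step 1: thread B executes B1 (x = x - 2). Shared: x=-1. PCs: A@0 B@1 C@0
Step 2: thread A executes A1 (x = x - 2). Shared: x=-3. PCs: A@1 B@1 C@0
Step 3: thread A executes A2 (x = x + 2). Shared: x=-1. PCs: A@2 B@1 C@0
Step 4: thread B executes B2 (x = x - 1). Shared: x=-2. PCs: A@2 B@2 C@0
Step 5: thread C executes C1 (x = 5). Shared: x=5. PCs: A@2 B@2 C@1
Step 6: thread A executes A3 (x = x + 5). Shared: x=10. PCs: A@3 B@2 C@1

Answer: x=10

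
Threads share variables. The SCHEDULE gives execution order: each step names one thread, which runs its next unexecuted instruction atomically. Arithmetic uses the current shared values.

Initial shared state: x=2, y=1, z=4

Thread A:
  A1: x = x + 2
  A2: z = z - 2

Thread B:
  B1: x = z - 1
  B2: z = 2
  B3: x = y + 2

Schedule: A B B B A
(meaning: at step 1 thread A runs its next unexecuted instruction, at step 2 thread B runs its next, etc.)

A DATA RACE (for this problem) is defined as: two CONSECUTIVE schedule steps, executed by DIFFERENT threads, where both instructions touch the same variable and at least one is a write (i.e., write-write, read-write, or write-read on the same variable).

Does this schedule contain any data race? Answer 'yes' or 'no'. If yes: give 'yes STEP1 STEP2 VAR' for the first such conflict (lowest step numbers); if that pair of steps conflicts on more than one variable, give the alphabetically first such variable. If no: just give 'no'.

Answer: yes 1 2 x

Derivation:
Steps 1,2: A(x = x + 2) vs B(x = z - 1). RACE on x (W-W).
Steps 2,3: same thread (B). No race.
Steps 3,4: same thread (B). No race.
Steps 4,5: B(r=y,w=x) vs A(r=z,w=z). No conflict.
First conflict at steps 1,2.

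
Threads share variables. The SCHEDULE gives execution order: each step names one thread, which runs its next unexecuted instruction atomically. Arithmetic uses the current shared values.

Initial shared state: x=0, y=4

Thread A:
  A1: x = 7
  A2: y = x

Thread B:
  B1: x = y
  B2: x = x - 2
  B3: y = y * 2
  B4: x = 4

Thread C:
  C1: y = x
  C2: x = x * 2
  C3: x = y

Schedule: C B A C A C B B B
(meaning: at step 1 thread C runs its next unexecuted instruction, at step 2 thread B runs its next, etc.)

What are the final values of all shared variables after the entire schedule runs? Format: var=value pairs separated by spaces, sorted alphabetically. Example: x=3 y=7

Step 1: thread C executes C1 (y = x). Shared: x=0 y=0. PCs: A@0 B@0 C@1
Step 2: thread B executes B1 (x = y). Shared: x=0 y=0. PCs: A@0 B@1 C@1
Step 3: thread A executes A1 (x = 7). Shared: x=7 y=0. PCs: A@1 B@1 C@1
Step 4: thread C executes C2 (x = x * 2). Shared: x=14 y=0. PCs: A@1 B@1 C@2
Step 5: thread A executes A2 (y = x). Shared: x=14 y=14. PCs: A@2 B@1 C@2
Step 6: thread C executes C3 (x = y). Shared: x=14 y=14. PCs: A@2 B@1 C@3
Step 7: thread B executes B2 (x = x - 2). Shared: x=12 y=14. PCs: A@2 B@2 C@3
Step 8: thread B executes B3 (y = y * 2). Shared: x=12 y=28. PCs: A@2 B@3 C@3
Step 9: thread B executes B4 (x = 4). Shared: x=4 y=28. PCs: A@2 B@4 C@3

Answer: x=4 y=28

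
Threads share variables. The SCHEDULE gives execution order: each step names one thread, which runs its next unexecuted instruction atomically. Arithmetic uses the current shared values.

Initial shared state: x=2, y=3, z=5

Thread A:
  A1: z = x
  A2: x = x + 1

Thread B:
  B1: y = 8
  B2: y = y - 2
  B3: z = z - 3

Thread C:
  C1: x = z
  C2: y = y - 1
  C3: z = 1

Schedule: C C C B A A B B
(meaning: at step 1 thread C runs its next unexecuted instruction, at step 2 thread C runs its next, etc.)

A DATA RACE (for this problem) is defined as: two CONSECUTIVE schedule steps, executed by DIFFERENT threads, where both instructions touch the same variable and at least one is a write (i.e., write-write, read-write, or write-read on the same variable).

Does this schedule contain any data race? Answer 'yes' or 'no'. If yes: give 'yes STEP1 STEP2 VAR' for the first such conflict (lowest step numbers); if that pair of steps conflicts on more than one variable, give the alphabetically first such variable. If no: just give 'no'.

Answer: no

Derivation:
Steps 1,2: same thread (C). No race.
Steps 2,3: same thread (C). No race.
Steps 3,4: C(r=-,w=z) vs B(r=-,w=y). No conflict.
Steps 4,5: B(r=-,w=y) vs A(r=x,w=z). No conflict.
Steps 5,6: same thread (A). No race.
Steps 6,7: A(r=x,w=x) vs B(r=y,w=y). No conflict.
Steps 7,8: same thread (B). No race.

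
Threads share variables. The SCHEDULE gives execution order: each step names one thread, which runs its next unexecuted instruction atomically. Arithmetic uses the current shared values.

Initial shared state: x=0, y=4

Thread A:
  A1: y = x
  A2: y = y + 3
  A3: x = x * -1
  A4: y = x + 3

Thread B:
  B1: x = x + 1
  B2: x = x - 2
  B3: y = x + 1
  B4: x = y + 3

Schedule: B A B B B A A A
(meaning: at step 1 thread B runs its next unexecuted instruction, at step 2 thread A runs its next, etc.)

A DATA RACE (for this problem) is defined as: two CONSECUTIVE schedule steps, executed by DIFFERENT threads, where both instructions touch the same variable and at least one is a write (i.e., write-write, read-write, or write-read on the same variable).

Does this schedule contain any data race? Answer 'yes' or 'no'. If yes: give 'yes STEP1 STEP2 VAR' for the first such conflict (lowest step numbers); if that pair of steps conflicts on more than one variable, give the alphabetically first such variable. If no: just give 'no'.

Steps 1,2: B(x = x + 1) vs A(y = x). RACE on x (W-R).
Steps 2,3: A(y = x) vs B(x = x - 2). RACE on x (R-W).
Steps 3,4: same thread (B). No race.
Steps 4,5: same thread (B). No race.
Steps 5,6: B(x = y + 3) vs A(y = y + 3). RACE on y (R-W).
Steps 6,7: same thread (A). No race.
Steps 7,8: same thread (A). No race.
First conflict at steps 1,2.

Answer: yes 1 2 x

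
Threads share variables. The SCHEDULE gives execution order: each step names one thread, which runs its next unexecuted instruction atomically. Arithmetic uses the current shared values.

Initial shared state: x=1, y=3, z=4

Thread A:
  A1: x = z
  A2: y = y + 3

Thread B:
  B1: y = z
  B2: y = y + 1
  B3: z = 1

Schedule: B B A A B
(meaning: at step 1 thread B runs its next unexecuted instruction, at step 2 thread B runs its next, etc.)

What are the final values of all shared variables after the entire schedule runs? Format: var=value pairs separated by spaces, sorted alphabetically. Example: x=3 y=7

Answer: x=4 y=8 z=1

Derivation:
Step 1: thread B executes B1 (y = z). Shared: x=1 y=4 z=4. PCs: A@0 B@1
Step 2: thread B executes B2 (y = y + 1). Shared: x=1 y=5 z=4. PCs: A@0 B@2
Step 3: thread A executes A1 (x = z). Shared: x=4 y=5 z=4. PCs: A@1 B@2
Step 4: thread A executes A2 (y = y + 3). Shared: x=4 y=8 z=4. PCs: A@2 B@2
Step 5: thread B executes B3 (z = 1). Shared: x=4 y=8 z=1. PCs: A@2 B@3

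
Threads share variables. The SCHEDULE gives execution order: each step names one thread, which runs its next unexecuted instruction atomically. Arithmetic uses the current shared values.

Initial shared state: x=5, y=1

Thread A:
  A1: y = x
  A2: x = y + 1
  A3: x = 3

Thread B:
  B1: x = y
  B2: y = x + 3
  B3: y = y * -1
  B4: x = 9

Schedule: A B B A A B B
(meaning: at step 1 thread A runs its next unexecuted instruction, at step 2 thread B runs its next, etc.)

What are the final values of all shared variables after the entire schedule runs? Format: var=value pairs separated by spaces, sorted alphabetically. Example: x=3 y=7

Answer: x=9 y=-8

Derivation:
Step 1: thread A executes A1 (y = x). Shared: x=5 y=5. PCs: A@1 B@0
Step 2: thread B executes B1 (x = y). Shared: x=5 y=5. PCs: A@1 B@1
Step 3: thread B executes B2 (y = x + 3). Shared: x=5 y=8. PCs: A@1 B@2
Step 4: thread A executes A2 (x = y + 1). Shared: x=9 y=8. PCs: A@2 B@2
Step 5: thread A executes A3 (x = 3). Shared: x=3 y=8. PCs: A@3 B@2
Step 6: thread B executes B3 (y = y * -1). Shared: x=3 y=-8. PCs: A@3 B@3
Step 7: thread B executes B4 (x = 9). Shared: x=9 y=-8. PCs: A@3 B@4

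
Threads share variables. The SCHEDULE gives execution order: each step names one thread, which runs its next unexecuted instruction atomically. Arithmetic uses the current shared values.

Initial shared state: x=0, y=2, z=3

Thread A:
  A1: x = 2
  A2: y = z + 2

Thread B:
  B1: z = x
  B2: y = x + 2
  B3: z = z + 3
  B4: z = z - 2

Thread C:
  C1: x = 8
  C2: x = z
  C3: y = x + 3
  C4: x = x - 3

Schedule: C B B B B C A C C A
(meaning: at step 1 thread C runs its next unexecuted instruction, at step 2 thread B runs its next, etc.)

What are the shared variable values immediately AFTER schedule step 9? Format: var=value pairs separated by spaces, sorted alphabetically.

Step 1: thread C executes C1 (x = 8). Shared: x=8 y=2 z=3. PCs: A@0 B@0 C@1
Step 2: thread B executes B1 (z = x). Shared: x=8 y=2 z=8. PCs: A@0 B@1 C@1
Step 3: thread B executes B2 (y = x + 2). Shared: x=8 y=10 z=8. PCs: A@0 B@2 C@1
Step 4: thread B executes B3 (z = z + 3). Shared: x=8 y=10 z=11. PCs: A@0 B@3 C@1
Step 5: thread B executes B4 (z = z - 2). Shared: x=8 y=10 z=9. PCs: A@0 B@4 C@1
Step 6: thread C executes C2 (x = z). Shared: x=9 y=10 z=9. PCs: A@0 B@4 C@2
Step 7: thread A executes A1 (x = 2). Shared: x=2 y=10 z=9. PCs: A@1 B@4 C@2
Step 8: thread C executes C3 (y = x + 3). Shared: x=2 y=5 z=9. PCs: A@1 B@4 C@3
Step 9: thread C executes C4 (x = x - 3). Shared: x=-1 y=5 z=9. PCs: A@1 B@4 C@4

Answer: x=-1 y=5 z=9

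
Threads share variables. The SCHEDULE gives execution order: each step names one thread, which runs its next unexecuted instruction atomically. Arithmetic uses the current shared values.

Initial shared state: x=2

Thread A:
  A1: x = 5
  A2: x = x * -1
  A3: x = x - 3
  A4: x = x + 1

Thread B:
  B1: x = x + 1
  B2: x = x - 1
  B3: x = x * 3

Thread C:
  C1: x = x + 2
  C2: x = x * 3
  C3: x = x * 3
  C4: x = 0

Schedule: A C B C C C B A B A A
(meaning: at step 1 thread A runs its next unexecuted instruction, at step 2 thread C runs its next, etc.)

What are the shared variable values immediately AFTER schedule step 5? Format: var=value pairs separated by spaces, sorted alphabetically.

Step 1: thread A executes A1 (x = 5). Shared: x=5. PCs: A@1 B@0 C@0
Step 2: thread C executes C1 (x = x + 2). Shared: x=7. PCs: A@1 B@0 C@1
Step 3: thread B executes B1 (x = x + 1). Shared: x=8. PCs: A@1 B@1 C@1
Step 4: thread C executes C2 (x = x * 3). Shared: x=24. PCs: A@1 B@1 C@2
Step 5: thread C executes C3 (x = x * 3). Shared: x=72. PCs: A@1 B@1 C@3

Answer: x=72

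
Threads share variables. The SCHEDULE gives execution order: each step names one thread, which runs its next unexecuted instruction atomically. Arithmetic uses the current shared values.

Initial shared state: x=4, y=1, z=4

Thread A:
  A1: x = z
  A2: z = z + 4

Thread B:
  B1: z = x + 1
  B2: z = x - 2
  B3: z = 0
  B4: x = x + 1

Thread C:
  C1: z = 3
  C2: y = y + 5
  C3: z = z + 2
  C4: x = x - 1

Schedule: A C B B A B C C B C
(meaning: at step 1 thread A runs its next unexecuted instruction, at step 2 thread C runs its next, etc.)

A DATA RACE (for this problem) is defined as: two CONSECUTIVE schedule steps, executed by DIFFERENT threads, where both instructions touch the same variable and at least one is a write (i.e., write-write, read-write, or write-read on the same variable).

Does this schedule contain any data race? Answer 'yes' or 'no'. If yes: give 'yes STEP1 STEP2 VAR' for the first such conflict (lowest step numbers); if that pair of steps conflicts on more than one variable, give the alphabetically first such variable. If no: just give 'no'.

Steps 1,2: A(x = z) vs C(z = 3). RACE on z (R-W).
Steps 2,3: C(z = 3) vs B(z = x + 1). RACE on z (W-W).
Steps 3,4: same thread (B). No race.
Steps 4,5: B(z = x - 2) vs A(z = z + 4). RACE on z (W-W).
Steps 5,6: A(z = z + 4) vs B(z = 0). RACE on z (W-W).
Steps 6,7: B(r=-,w=z) vs C(r=y,w=y). No conflict.
Steps 7,8: same thread (C). No race.
Steps 8,9: C(r=z,w=z) vs B(r=x,w=x). No conflict.
Steps 9,10: B(x = x + 1) vs C(x = x - 1). RACE on x (W-W).
First conflict at steps 1,2.

Answer: yes 1 2 z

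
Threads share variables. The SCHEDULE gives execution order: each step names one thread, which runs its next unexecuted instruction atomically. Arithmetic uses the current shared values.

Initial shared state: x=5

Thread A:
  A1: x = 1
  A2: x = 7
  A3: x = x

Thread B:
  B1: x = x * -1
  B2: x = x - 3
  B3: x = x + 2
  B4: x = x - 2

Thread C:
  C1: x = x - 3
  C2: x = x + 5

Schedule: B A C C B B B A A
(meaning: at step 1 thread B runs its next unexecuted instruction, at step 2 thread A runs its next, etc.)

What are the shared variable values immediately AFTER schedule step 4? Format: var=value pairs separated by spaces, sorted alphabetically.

Answer: x=3

Derivation:
Step 1: thread B executes B1 (x = x * -1). Shared: x=-5. PCs: A@0 B@1 C@0
Step 2: thread A executes A1 (x = 1). Shared: x=1. PCs: A@1 B@1 C@0
Step 3: thread C executes C1 (x = x - 3). Shared: x=-2. PCs: A@1 B@1 C@1
Step 4: thread C executes C2 (x = x + 5). Shared: x=3. PCs: A@1 B@1 C@2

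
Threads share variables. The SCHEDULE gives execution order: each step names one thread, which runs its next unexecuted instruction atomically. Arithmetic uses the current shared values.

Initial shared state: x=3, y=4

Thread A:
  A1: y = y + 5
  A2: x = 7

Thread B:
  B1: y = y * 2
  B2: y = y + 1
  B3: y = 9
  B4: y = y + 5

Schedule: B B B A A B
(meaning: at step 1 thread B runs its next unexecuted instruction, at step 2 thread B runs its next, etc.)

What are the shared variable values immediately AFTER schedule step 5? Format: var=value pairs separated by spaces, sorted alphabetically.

Step 1: thread B executes B1 (y = y * 2). Shared: x=3 y=8. PCs: A@0 B@1
Step 2: thread B executes B2 (y = y + 1). Shared: x=3 y=9. PCs: A@0 B@2
Step 3: thread B executes B3 (y = 9). Shared: x=3 y=9. PCs: A@0 B@3
Step 4: thread A executes A1 (y = y + 5). Shared: x=3 y=14. PCs: A@1 B@3
Step 5: thread A executes A2 (x = 7). Shared: x=7 y=14. PCs: A@2 B@3

Answer: x=7 y=14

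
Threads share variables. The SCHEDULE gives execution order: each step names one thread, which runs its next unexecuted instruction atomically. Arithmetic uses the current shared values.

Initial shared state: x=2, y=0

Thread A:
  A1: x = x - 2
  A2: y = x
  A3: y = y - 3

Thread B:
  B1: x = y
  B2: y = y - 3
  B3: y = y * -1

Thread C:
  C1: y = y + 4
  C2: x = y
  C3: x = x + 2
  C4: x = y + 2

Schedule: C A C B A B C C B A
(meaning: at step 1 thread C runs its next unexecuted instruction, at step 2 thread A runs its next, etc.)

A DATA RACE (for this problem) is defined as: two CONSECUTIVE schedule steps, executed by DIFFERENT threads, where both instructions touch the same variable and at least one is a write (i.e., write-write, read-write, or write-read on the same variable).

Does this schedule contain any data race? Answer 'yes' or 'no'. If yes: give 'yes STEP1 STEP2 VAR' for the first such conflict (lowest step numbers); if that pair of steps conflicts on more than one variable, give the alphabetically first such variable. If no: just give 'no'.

Answer: yes 2 3 x

Derivation:
Steps 1,2: C(r=y,w=y) vs A(r=x,w=x). No conflict.
Steps 2,3: A(x = x - 2) vs C(x = y). RACE on x (W-W).
Steps 3,4: C(x = y) vs B(x = y). RACE on x (W-W).
Steps 4,5: B(x = y) vs A(y = x). RACE on x (W-R), y (R-W). Multiple vars; alphabetically first is x.
Steps 5,6: A(y = x) vs B(y = y - 3). RACE on y (W-W).
Steps 6,7: B(r=y,w=y) vs C(r=x,w=x). No conflict.
Steps 7,8: same thread (C). No race.
Steps 8,9: C(x = y + 2) vs B(y = y * -1). RACE on y (R-W).
Steps 9,10: B(y = y * -1) vs A(y = y - 3). RACE on y (W-W).
First conflict at steps 2,3.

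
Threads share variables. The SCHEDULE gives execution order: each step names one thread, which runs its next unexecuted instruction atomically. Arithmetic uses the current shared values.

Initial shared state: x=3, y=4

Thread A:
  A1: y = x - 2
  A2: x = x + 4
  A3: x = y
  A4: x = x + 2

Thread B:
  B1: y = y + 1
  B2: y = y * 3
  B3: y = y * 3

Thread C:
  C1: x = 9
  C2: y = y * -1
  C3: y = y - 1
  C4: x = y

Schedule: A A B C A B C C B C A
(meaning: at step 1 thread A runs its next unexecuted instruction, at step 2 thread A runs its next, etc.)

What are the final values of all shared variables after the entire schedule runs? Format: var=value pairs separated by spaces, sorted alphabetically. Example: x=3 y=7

Answer: x=-19 y=-21

Derivation:
Step 1: thread A executes A1 (y = x - 2). Shared: x=3 y=1. PCs: A@1 B@0 C@0
Step 2: thread A executes A2 (x = x + 4). Shared: x=7 y=1. PCs: A@2 B@0 C@0
Step 3: thread B executes B1 (y = y + 1). Shared: x=7 y=2. PCs: A@2 B@1 C@0
Step 4: thread C executes C1 (x = 9). Shared: x=9 y=2. PCs: A@2 B@1 C@1
Step 5: thread A executes A3 (x = y). Shared: x=2 y=2. PCs: A@3 B@1 C@1
Step 6: thread B executes B2 (y = y * 3). Shared: x=2 y=6. PCs: A@3 B@2 C@1
Step 7: thread C executes C2 (y = y * -1). Shared: x=2 y=-6. PCs: A@3 B@2 C@2
Step 8: thread C executes C3 (y = y - 1). Shared: x=2 y=-7. PCs: A@3 B@2 C@3
Step 9: thread B executes B3 (y = y * 3). Shared: x=2 y=-21. PCs: A@3 B@3 C@3
Step 10: thread C executes C4 (x = y). Shared: x=-21 y=-21. PCs: A@3 B@3 C@4
Step 11: thread A executes A4 (x = x + 2). Shared: x=-19 y=-21. PCs: A@4 B@3 C@4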